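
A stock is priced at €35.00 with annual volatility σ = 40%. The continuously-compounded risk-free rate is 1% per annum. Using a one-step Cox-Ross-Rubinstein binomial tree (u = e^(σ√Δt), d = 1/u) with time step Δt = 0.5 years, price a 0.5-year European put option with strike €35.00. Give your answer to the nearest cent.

CRR parameters: u = e^(σ√Δt) = e^(0.4·√0.5) = 1.3269, d = 1/u = 0.7536
Per-period rate: rΔt = 0.01·0.5 = 0.005, so R = e^0.005 = 1.0050
Risk-neutral probability p = (e^0.005 − 0.7536)/(1.3269 − 0.7536) = 0.2514/0.5733 = 0.4385
Terminal stock prices: S_u = 46.44, S_d = 26.38
Terminal payoffs (K − S): max(-11.44, 0) = 0, max(8.623, 0) = 8.623
Node 0 (S = 35): V_0 = e^(−0.005)·[0.4385·0.0000 + 0.5615·8.6227] = 4.8175

€4.82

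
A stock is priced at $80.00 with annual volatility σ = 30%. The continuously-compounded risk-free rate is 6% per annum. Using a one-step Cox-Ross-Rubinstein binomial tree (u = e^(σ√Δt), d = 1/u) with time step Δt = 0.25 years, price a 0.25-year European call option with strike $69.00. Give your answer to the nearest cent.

$12.10

CRR parameters: u = e^(σ√Δt) = e^(0.3·√0.25) = 1.1618, d = 1/u = 0.8607
Per-period rate: rΔt = 0.06·0.25 = 0.015, so R = e^0.015 = 1.0151
Risk-neutral probability p = (e^0.015 − 0.8607)/(1.1618 − 0.8607) = 0.1544/0.3011 = 0.5128
Terminal stock prices: S_u = 92.95, S_d = 68.86
Terminal payoffs (S − K): max(23.95, 0) = 23.95, max(-0.1434, 0) = 0
Node 0 (S = 80): V_0 = e^(−0.015)·[0.5128·23.9467 + 0.4872·0.0000] = 12.0961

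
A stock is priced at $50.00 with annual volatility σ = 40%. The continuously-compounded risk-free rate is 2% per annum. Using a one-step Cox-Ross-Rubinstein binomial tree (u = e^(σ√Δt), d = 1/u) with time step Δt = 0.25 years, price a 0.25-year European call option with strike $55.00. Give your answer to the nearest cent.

CRR parameters: u = e^(σ√Δt) = e^(0.4·√0.25) = 1.2214, d = 1/u = 0.8187
Per-period rate: rΔt = 0.02·0.25 = 0.005, so R = e^0.005 = 1.0050
Risk-neutral probability p = (e^0.005 − 0.8187)/(1.2214 − 0.8187) = 0.1863/0.4027 = 0.4626
Terminal stock prices: S_u = 61.07, S_d = 40.94
Terminal payoffs (S − K): max(6.07, 0) = 6.07, max(-14.06, 0) = 0
Node 0 (S = 50): V_0 = e^(−0.005)·[0.4626·6.0701 + 0.5374·0.0000] = 2.7941

$2.79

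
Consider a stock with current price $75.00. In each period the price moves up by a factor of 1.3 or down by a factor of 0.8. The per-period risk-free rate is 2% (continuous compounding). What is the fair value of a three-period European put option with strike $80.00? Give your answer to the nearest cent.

$13.72

Risk-neutral probability p = (e^0.02 − 0.8)/(1.3 − 0.8) = 0.2202/0.5000 = 0.4404
Terminal stock prices: S_uuu = 164.8, S_uud = 101.4, S_udd = 62.4, S_ddd = 38.4
Terminal payoffs (K − S): max(-84.78, 0) = 0, max(-21.4, 0) = 0, max(17.6, 0) = 17.6, max(41.6, 0) = 41.6
Node uu (S = 126.8): V_uu = e^(−0.02)·[0.4404·0.0000 + 0.5596·0.0000] = 0.0000
Node ud (S = 78): V_ud = e^(−0.02)·[0.4404·0.0000 + 0.5596·17.6000] = 9.6539
Node dd (S = 48): V_dd = e^(−0.02)·[0.4404·17.6000 + 0.5596·41.6000] = 30.4159
Node u (S = 97.5): V_u = e^(−0.02)·[0.4404·0.0000 + 0.5596·9.6539] = 5.2953
Node d (S = 60): V_d = e^(−0.02)·[0.4404·9.6539 + 0.5596·30.4159] = 20.8510
Node 0 (S = 75): V_0 = e^(−0.02)·[0.4404·5.2953 + 0.5596·20.8510] = 13.7230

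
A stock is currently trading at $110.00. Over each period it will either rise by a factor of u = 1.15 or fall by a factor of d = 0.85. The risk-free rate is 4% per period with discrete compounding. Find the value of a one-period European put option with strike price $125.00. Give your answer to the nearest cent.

Risk-neutral probability p = (1 + 0.04 − 0.85)/(1.15 − 0.85) = 0.1900/0.3000 = 0.6333
Terminal stock prices: S_u = 126.5, S_d = 93.5
Terminal payoffs (K − S): max(-1.5, 0) = 0, max(31.5, 0) = 31.5
Node 0 (S = 110): V_0 = 1/1.04·[0.6333·0.0000 + 0.3667·31.5000] = 11.1058

$11.11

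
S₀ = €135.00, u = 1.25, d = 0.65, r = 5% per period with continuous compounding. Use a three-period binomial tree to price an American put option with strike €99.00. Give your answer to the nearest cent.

Risk-neutral probability p = (e^0.05 − 0.65)/(1.25 − 0.65) = 0.4013/0.6000 = 0.6688
Terminal stock prices: S_uuu = 263.7, S_uud = 137.1, S_udd = 71.3, S_ddd = 37.07
Terminal payoffs (K − S): max(-164.7, 0) = 0, max(-38.11, 0) = 0, max(27.7, 0) = 27.7, max(61.93, 0) = 61.93
Node uu (S = 210.9): continuation = e^(−0.05)·[0.6688·0.0000 + 0.3312·0.0000] = 0.0000; exercise value = 0.0000 ≤ continuation, so V_uu = 0.0000
Node ud (S = 109.7): continuation = e^(−0.05)·[0.6688·0.0000 + 0.3312·27.7031] = 8.7282; exercise value = 0.0000 ≤ continuation, so V_ud = 8.7282
Node dd (S = 57.04): continuation = e^(−0.05)·[0.6688·27.7031 + 0.3312·61.9256] = 37.1342; exercise value = 41.9625 > continuation, so V_dd = 41.9625 (exercise)
Node u (S = 168.8): continuation = e^(−0.05)·[0.6688·0.0000 + 0.3312·8.7282] = 2.7499; exercise value = 0.0000 ≤ continuation, so V_u = 2.7499
Node d (S = 87.75): continuation = e^(−0.05)·[0.6688·8.7282 + 0.3312·41.9625] = 18.7734; exercise value = 11.2500 ≤ continuation, so V_d = 18.7734
Node 0 (S = 135): continuation = e^(−0.05)·[0.6688·2.7499 + 0.3312·18.7734] = 7.6642; exercise value = 0.0000 ≤ continuation, so V_0 = 7.6642

€7.66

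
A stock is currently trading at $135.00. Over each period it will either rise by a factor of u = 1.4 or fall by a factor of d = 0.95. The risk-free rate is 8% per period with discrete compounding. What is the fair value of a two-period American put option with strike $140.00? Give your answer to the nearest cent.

$7.87

Risk-neutral probability p = (1 + 0.08 − 0.95)/(1.4 − 0.95) = 0.1300/0.4500 = 0.2889
Terminal stock prices: S_uu = 264.6, S_ud = 179.5, S_dd = 121.8
Terminal payoffs (K − S): max(-124.6, 0) = 0, max(-39.55, 0) = 0, max(18.16, 0) = 18.16
Node u (S = 189): continuation = 1/1.08·[0.2889·0.0000 + 0.7111·0.0000] = 0.0000; exercise value = 0.0000 ≤ continuation, so V_u = 0.0000
Node d (S = 128.2): continuation = 1/1.08·[0.2889·0.0000 + 0.7111·18.1625] = 11.9588; exercise value = 11.7500 ≤ continuation, so V_d = 11.9588
Node 0 (S = 135): continuation = 1/1.08·[0.2889·0.0000 + 0.7111·11.9588] = 7.8741; exercise value = 5.0000 ≤ continuation, so V_0 = 7.8741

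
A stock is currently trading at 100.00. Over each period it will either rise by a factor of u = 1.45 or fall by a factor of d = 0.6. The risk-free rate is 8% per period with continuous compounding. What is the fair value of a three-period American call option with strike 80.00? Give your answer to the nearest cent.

Risk-neutral probability p = (e^0.08 − 0.6)/(1.45 − 0.6) = 0.4833/0.8500 = 0.5686
Terminal stock prices: S_uuu = 304.9, S_uud = 126.1, S_udd = 52.2, S_ddd = 21.6
Terminal payoffs (S − K): max(224.9, 0) = 224.9, max(46.15, 0) = 46.15, max(-27.8, 0) = 0, max(-58.4, 0) = 0
Node uu (S = 210.2): continuation = e^(−0.08)·[0.5686·224.8625 + 0.4314·46.1500] = 136.4007; exercise value = 130.2500 ≤ continuation, so V_uu = 136.4007
Node ud (S = 87): continuation = e^(−0.08)·[0.5686·46.1500 + 0.4314·0.0000] = 24.2222; exercise value = 7.0000 ≤ continuation, so V_ud = 24.2222
Node dd (S = 36): continuation = e^(−0.08)·[0.5686·0.0000 + 0.4314·0.0000] = 0.0000; exercise value = 0.0000 ≤ continuation, so V_dd = 0.0000
Node u (S = 145): continuation = e^(−0.08)·[0.5686·136.4007 + 0.4314·24.2222] = 81.2378; exercise value = 65.0000 ≤ continuation, so V_u = 81.2378
Node d (S = 60): continuation = e^(−0.08)·[0.5686·24.2222 + 0.4314·0.0000] = 12.7133; exercise value = 0.0000 ≤ continuation, so V_d = 12.7133
Node 0 (S = 100): continuation = e^(−0.08)·[0.5686·81.2378 + 0.4314·12.7133] = 47.7016; exercise value = 20.0000 ≤ continuation, so V_0 = 47.7016

47.70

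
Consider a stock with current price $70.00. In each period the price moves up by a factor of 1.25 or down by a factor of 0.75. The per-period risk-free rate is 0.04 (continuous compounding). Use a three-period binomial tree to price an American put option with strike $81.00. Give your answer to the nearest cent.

Risk-neutral probability p = (e^0.04 − 0.75)/(1.25 − 0.75) = 0.2908/0.5000 = 0.5816
Terminal stock prices: S_uuu = 136.7, S_uud = 82.03, S_udd = 49.22, S_ddd = 29.53
Terminal payoffs (K − S): max(-55.72, 0) = 0, max(-1.031, 0) = 0, max(31.78, 0) = 31.78, max(51.47, 0) = 51.47
Node uu (S = 109.4): continuation = e^(−0.04)·[0.5816·0.0000 + 0.4184·0.0000] = 0.0000; exercise value = 0.0000 ≤ continuation, so V_uu = 0.0000
Node ud (S = 65.62): continuation = e^(−0.04)·[0.5816·0.0000 + 0.4184·31.7812] = 12.7752; exercise value = 15.3750 > continuation, so V_ud = 15.3750 (exercise)
Node dd (S = 39.38): continuation = e^(−0.04)·[0.5816·31.7812 + 0.4184·51.4688] = 38.4489; exercise value = 41.6250 > continuation, so V_dd = 41.6250 (exercise)
Node u (S = 87.5): continuation = e^(−0.04)·[0.5816·0.0000 + 0.4184·15.3750] = 6.1803; exercise value = 0.0000 ≤ continuation, so V_u = 6.1803
Node d (S = 52.5): continuation = e^(−0.04)·[0.5816·15.3750 + 0.4184·41.6250] = 25.3239; exercise value = 28.5000 > continuation, so V_d = 28.5000 (exercise)
Node 0 (S = 70): continuation = e^(−0.04)·[0.5816·6.1803 + 0.4184·28.5000] = 14.9099; exercise value = 11.0000 ≤ continuation, so V_0 = 14.9099

$14.91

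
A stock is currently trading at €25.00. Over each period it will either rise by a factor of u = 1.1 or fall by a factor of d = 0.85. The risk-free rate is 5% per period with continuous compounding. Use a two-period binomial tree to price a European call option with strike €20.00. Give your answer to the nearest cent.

Risk-neutral probability p = (e^0.05 − 0.85)/(1.1 − 0.85) = 0.2013/0.2500 = 0.8051
Terminal stock prices: S_uu = 30.25, S_ud = 23.38, S_dd = 18.06
Terminal payoffs (S − K): max(10.25, 0) = 10.25, max(3.375, 0) = 3.375, max(-1.938, 0) = 0
Node u (S = 27.5): V_u = e^(−0.05)·[0.8051·10.2500 + 0.1949·3.3750] = 8.4754
Node d (S = 21.25): V_d = e^(−0.05)·[0.8051·3.3750 + 0.1949·0.0000] = 2.5846
Node 0 (S = 25): V_0 = e^(−0.05)·[0.8051·8.4754 + 0.1949·2.5846] = 6.9699

€6.97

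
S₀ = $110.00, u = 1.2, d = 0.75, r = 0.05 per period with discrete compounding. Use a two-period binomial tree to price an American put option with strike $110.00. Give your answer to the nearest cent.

Risk-neutral probability p = (1 + 0.05 − 0.75)/(1.2 − 0.75) = 0.3000/0.4500 = 0.6667
Terminal stock prices: S_uu = 158.4, S_ud = 99, S_dd = 61.88
Terminal payoffs (K − S): max(-48.4, 0) = 0, max(11, 0) = 11, max(48.12, 0) = 48.12
Node u (S = 132): continuation = 1/1.05·[0.6667·0.0000 + 0.3333·11.0000] = 3.4921; exercise value = 0.0000 ≤ continuation, so V_u = 3.4921
Node d (S = 82.5): continuation = 1/1.05·[0.6667·11.0000 + 0.3333·48.1250] = 22.2619; exercise value = 27.5000 > continuation, so V_d = 27.5000 (exercise)
Node 0 (S = 110): continuation = 1/1.05·[0.6667·3.4921 + 0.3333·27.5000] = 10.9473; exercise value = 0.0000 ≤ continuation, so V_0 = 10.9473

$10.95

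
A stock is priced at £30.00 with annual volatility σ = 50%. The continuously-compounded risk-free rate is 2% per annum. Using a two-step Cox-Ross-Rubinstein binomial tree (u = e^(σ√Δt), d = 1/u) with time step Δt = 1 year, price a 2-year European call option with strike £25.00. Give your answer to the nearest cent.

CRR parameters: u = e^(σ√Δt) = e^(0.5·√1) = 1.6487, d = 1/u = 0.6065
Per-period rate: rΔt = 0.02·1 = 0.02, so R = e^0.02 = 1.0202
Risk-neutral probability p = (e^0.02 − 0.6065)/(1.6487 − 0.6065) = 0.4137/1.0422 = 0.3969
Terminal stock prices: S_uu = 81.55, S_ud = 30, S_dd = 11.04
Terminal payoffs (S − K): max(56.55, 0) = 56.55, max(5, 0) = 5, max(-13.96, 0) = 0
Node u (S = 49.46): V_u = e^(−0.02)·[0.3969·56.5485 + 0.6031·5.0000] = 24.9567
Node d (S = 18.2): V_d = e^(−0.02)·[0.3969·5.0000 + 0.6031·0.0000] = 1.9453
Node 0 (S = 30): V_0 = e^(−0.02)·[0.3969·24.9567 + 0.6031·1.9453] = 10.8597

£10.86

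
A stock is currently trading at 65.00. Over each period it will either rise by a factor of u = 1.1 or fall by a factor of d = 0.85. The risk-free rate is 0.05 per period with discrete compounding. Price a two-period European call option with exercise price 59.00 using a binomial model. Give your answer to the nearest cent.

Risk-neutral probability p = (1 + 0.05 − 0.85)/(1.1 − 0.85) = 0.2000/0.2500 = 0.8000
Terminal stock prices: S_uu = 78.65, S_ud = 60.77, S_dd = 46.96
Terminal payoffs (S − K): max(19.65, 0) = 19.65, max(1.775, 0) = 1.775, max(-12.04, 0) = 0
Node u (S = 71.5): V_u = 1/1.05·[0.8000·19.6500 + 0.2000·1.7750] = 15.3095
Node d (S = 55.25): V_d = 1/1.05·[0.8000·1.7750 + 0.2000·0.0000] = 1.3524
Node 0 (S = 65): V_0 = 1/1.05·[0.8000·15.3095 + 0.2000·1.3524] = 11.9220

11.92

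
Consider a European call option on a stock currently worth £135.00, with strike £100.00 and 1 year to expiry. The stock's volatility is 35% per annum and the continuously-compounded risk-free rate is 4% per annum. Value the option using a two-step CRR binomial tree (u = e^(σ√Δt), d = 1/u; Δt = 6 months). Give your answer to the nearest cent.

CRR parameters: u = e^(σ√Δt) = e^(0.35·√0.5) = 1.2808, d = 1/u = 0.7808
Per-period rate: rΔt = 0.04·0.5 = 0.02, so R = e^0.02 = 1.0202
Risk-neutral probability p = (e^0.02 − 0.7808)/(1.2808 − 0.7808) = 0.2394/0.5000 = 0.4788
Terminal stock prices: S_uu = 221.5, S_ud = 135, S_dd = 82.29
Terminal payoffs (S − K): max(121.5, 0) = 121.5, max(35, 0) = 35, max(-17.71, 0) = 0
Node u (S = 172.9): V_u = e^(−0.02)·[0.4788·121.4617 + 0.5212·35.0000] = 74.8886
Node d (S = 105.4): V_d = e^(−0.02)·[0.4788·35.0000 + 0.5212·0.0000] = 16.4276
Node 0 (S = 135): V_0 = e^(−0.02)·[0.4788·74.8886 + 0.5212·16.4276] = 43.5415

£43.54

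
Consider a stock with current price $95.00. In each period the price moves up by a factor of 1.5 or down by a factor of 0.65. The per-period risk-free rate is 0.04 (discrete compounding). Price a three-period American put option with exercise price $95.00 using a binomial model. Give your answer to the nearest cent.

$23.17

Risk-neutral probability p = (1 + 0.04 − 0.65)/(1.5 − 0.65) = 0.3900/0.8500 = 0.4588
Terminal stock prices: S_uuu = 320.6, S_uud = 138.9, S_udd = 60.21, S_ddd = 26.09
Terminal payoffs (K − S): max(-225.6, 0) = 0, max(-43.94, 0) = 0, max(34.79, 0) = 34.79, max(68.91, 0) = 68.91
Node uu (S = 213.8): continuation = 1/1.04·[0.4588·0.0000 + 0.5412·0.0000] = 0.0000; exercise value = 0.0000 ≤ continuation, so V_uu = 0.0000
Node ud (S = 92.62): continuation = 1/1.04·[0.4588·0.0000 + 0.5412·34.7937] = 18.1053; exercise value = 2.3750 ≤ continuation, so V_ud = 18.1053
Node dd (S = 40.14): continuation = 1/1.04·[0.4588·34.7937 + 0.5412·68.9106] = 51.2087; exercise value = 54.8625 > continuation, so V_dd = 54.8625 (exercise)
Node u (S = 142.5): continuation = 1/1.04·[0.4588·0.0000 + 0.5412·18.1053] = 9.4213; exercise value = 0.0000 ≤ continuation, so V_u = 9.4213
Node d (S = 61.75): continuation = 1/1.04·[0.4588·18.1053 + 0.5412·54.8625] = 36.5360; exercise value = 33.2500 ≤ continuation, so V_d = 36.5360
Node 0 (S = 95): continuation = 1/1.04·[0.4588·9.4213 + 0.5412·36.5360] = 23.1684; exercise value = 0.0000 ≤ continuation, so V_0 = 23.1684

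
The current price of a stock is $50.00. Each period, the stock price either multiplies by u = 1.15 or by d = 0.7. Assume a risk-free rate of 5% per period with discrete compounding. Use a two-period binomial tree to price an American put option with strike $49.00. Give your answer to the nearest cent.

$4.33

Risk-neutral probability p = (1 + 0.05 − 0.7)/(1.15 − 0.7) = 0.3500/0.4500 = 0.7778
Terminal stock prices: S_uu = 66.12, S_ud = 40.25, S_dd = 24.5
Terminal payoffs (K − S): max(-17.12, 0) = 0, max(8.75, 0) = 8.75, max(24.5, 0) = 24.5
Node u (S = 57.5): continuation = 1/1.05·[0.7778·0.0000 + 0.2222·8.7500] = 1.8519; exercise value = 0.0000 ≤ continuation, so V_u = 1.8519
Node d (S = 35): continuation = 1/1.05·[0.7778·8.7500 + 0.2222·24.5000] = 11.6667; exercise value = 14.0000 > continuation, so V_d = 14.0000 (exercise)
Node 0 (S = 50): continuation = 1/1.05·[0.7778·1.8519 + 0.2222·14.0000] = 4.3347; exercise value = 0.0000 ≤ continuation, so V_0 = 4.3347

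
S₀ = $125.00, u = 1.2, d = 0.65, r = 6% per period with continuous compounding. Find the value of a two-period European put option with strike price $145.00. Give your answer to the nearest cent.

Risk-neutral probability p = (e^0.06 − 0.65)/(1.2 − 0.65) = 0.4118/0.5500 = 0.7488
Terminal stock prices: S_uu = 180, S_ud = 97.5, S_dd = 52.81
Terminal payoffs (K − S): max(-35, 0) = 0, max(47.5, 0) = 47.5, max(92.19, 0) = 92.19
Node u (S = 150): V_u = e^(−0.06)·[0.7488·0.0000 + 0.2512·47.5000] = 11.2374
Node d (S = 81.25): V_d = e^(−0.06)·[0.7488·47.5000 + 0.2512·92.1875] = 55.3059
Node 0 (S = 125): V_0 = e^(−0.06)·[0.7488·11.2374 + 0.2512·55.3059] = 21.0086

$21.01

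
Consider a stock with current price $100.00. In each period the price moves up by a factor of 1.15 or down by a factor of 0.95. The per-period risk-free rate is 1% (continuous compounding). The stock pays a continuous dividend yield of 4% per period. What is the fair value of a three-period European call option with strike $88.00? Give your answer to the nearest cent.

$4.88

Per-period risk-free factor R = e^0.01 = 1.0101; dividend-adjusted growth = e^(0.01−0.04) = 0.9704.
Risk-neutral probability p = (0.9704 − 0.95)/(1.15 − 0.95) = 0.0204/0.2000 = 0.1022
Terminal stock prices: S_uuu = 152.1, S_uud = 125.6, S_udd = 103.8, S_ddd = 85.74
Terminal payoffs (S − K): max(64.09, 0) = 64.09, max(37.64, 0) = 37.64, max(15.79, 0) = 15.79, max(-2.263, 0) = 0
Node uu (S = 132.2): V_uu = e^(−0.01)·[0.1022·64.0875 + 0.8978·37.6375] = 39.9400
Node ud (S = 109.2): V_ud = e^(−0.01)·[0.1022·37.6375 + 0.8978·15.7875] = 17.8419
Node dd (S = 90.25): V_dd = e^(−0.01)·[0.1022·15.7875 + 0.8978·0.0000] = 1.5979
Node u (S = 115): V_u = e^(−0.01)·[0.1022·39.9400 + 0.8978·17.8419] = 19.9009
Node d (S = 95): V_d = e^(−0.01)·[0.1022·17.8419 + 0.8978·1.5979] = 3.2260
Node 0 (S = 100): V_0 = e^(−0.01)·[0.1022·19.9009 + 0.8978·3.2260] = 4.8816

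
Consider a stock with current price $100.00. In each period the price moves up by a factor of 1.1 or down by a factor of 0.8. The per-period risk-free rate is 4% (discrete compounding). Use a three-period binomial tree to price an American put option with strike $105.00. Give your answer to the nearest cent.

Risk-neutral probability p = (1 + 0.04 − 0.8)/(1.1 − 0.8) = 0.2400/0.3000 = 0.8000
Terminal stock prices: S_uuu = 133.1, S_uud = 96.8, S_udd = 70.4, S_ddd = 51.2
Terminal payoffs (K − S): max(-28.1, 0) = 0, max(8.2, 0) = 8.2, max(34.6, 0) = 34.6, max(53.8, 0) = 53.8
Node uu (S = 121): continuation = 1/1.04·[0.8000·0.0000 + 0.2000·8.2000] = 1.5769; exercise value = 0.0000 ≤ continuation, so V_uu = 1.5769
Node ud (S = 88): continuation = 1/1.04·[0.8000·8.2000 + 0.2000·34.6000] = 12.9615; exercise value = 17.0000 > continuation, so V_ud = 17.0000 (exercise)
Node dd (S = 64): continuation = 1/1.04·[0.8000·34.6000 + 0.2000·53.8000] = 36.9615; exercise value = 41.0000 > continuation, so V_dd = 41.0000 (exercise)
Node u (S = 110): continuation = 1/1.04·[0.8000·1.5769 + 0.2000·17.0000] = 4.4822; exercise value = 0.0000 ≤ continuation, so V_u = 4.4822
Node d (S = 80): continuation = 1/1.04·[0.8000·17.0000 + 0.2000·41.0000] = 20.9615; exercise value = 25.0000 > continuation, so V_d = 25.0000 (exercise)
Node 0 (S = 100): continuation = 1/1.04·[0.8000·4.4822 + 0.2000·25.0000] = 8.2556; exercise value = 5.0000 ≤ continuation, so V_0 = 8.2556

$8.26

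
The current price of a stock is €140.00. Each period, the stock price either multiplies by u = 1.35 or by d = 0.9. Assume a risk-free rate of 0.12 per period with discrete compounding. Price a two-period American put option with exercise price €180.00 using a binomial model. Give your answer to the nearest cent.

Risk-neutral probability p = (1 + 0.12 − 0.9)/(1.35 − 0.9) = 0.2200/0.4500 = 0.4889
Terminal stock prices: S_uu = 255.2, S_ud = 170.1, S_dd = 113.4
Terminal payoffs (K − S): max(-75.15, 0) = 0, max(9.9, 0) = 9.9, max(66.6, 0) = 66.6
Node u (S = 189): continuation = 1/1.12·[0.4889·0.0000 + 0.5111·9.9000] = 4.5179; exercise value = 0.0000 ≤ continuation, so V_u = 4.5179
Node d (S = 126): continuation = 1/1.12·[0.4889·9.9000 + 0.5111·66.6000] = 34.7143; exercise value = 54.0000 > continuation, so V_d = 54.0000 (exercise)
Node 0 (S = 140): continuation = 1/1.12·[0.4889·4.5179 + 0.5111·54.0000] = 26.6149; exercise value = 40.0000 > continuation, so V_0 = 40.0000 (exercise)

€40.00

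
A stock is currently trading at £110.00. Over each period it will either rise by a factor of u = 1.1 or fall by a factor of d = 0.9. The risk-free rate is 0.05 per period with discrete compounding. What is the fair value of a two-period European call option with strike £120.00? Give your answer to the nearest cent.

Risk-neutral probability p = (1 + 0.05 − 0.9)/(1.1 − 0.9) = 0.1500/0.2000 = 0.7500
Terminal stock prices: S_uu = 133.1, S_ud = 108.9, S_dd = 89.1
Terminal payoffs (S − K): max(13.1, 0) = 13.1, max(-11.1, 0) = 0, max(-30.9, 0) = 0
Node u (S = 121): V_u = 1/1.05·[0.7500·13.1000 + 0.2500·0.0000] = 9.3571
Node d (S = 99): V_d = 1/1.05·[0.7500·0.0000 + 0.2500·0.0000] = 0.0000
Node 0 (S = 110): V_0 = 1/1.05·[0.7500·9.3571 + 0.2500·0.0000] = 6.6837

£6.68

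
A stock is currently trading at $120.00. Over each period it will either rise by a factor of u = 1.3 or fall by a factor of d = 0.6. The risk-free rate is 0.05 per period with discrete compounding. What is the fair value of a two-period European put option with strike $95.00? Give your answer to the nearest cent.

$6.58

Risk-neutral probability p = (1 + 0.05 − 0.6)/(1.3 − 0.6) = 0.4500/0.7000 = 0.6429
Terminal stock prices: S_uu = 202.8, S_ud = 93.6, S_dd = 43.2
Terminal payoffs (K − S): max(-107.8, 0) = 0, max(1.4, 0) = 1.4, max(51.8, 0) = 51.8
Node u (S = 156): V_u = 1/1.05·[0.6429·0.0000 + 0.3571·1.4000] = 0.4762
Node d (S = 72): V_d = 1/1.05·[0.6429·1.4000 + 0.3571·51.8000] = 18.4762
Node 0 (S = 120): V_0 = 1/1.05·[0.6429·0.4762 + 0.3571·18.4762] = 6.5760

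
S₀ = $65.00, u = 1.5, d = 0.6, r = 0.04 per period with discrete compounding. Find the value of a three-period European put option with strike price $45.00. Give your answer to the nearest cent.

Risk-neutral probability p = (1 + 0.04 − 0.6)/(1.5 − 0.6) = 0.4400/0.9000 = 0.4889
Terminal stock prices: S_uuu = 219.4, S_uud = 87.75, S_udd = 35.1, S_ddd = 14.04
Terminal payoffs (K − S): max(-174.4, 0) = 0, max(-42.75, 0) = 0, max(9.9, 0) = 9.9, max(30.96, 0) = 30.96
Node uu (S = 146.2): V_uu = 1/1.04·[0.4889·0.0000 + 0.5111·0.0000] = 0.0000
Node ud (S = 58.5): V_ud = 1/1.04·[0.4889·0.0000 + 0.5111·9.9000] = 4.8654
Node dd (S = 23.4): V_dd = 1/1.04·[0.4889·9.9000 + 0.5111·30.9600] = 19.8692
Node u (S = 97.5): V_u = 1/1.04·[0.4889·0.0000 + 0.5111·4.8654] = 2.3911
Node d (S = 39): V_d = 1/1.04·[0.4889·4.8654 + 0.5111·19.8692] = 12.0519
Node 0 (S = 65): V_0 = 1/1.04·[0.4889·2.3911 + 0.5111·12.0519] = 7.0470

$7.05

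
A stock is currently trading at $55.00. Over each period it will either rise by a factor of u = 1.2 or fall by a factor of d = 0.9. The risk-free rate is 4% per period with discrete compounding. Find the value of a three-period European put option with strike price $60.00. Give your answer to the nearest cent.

$5.00

Risk-neutral probability p = (1 + 0.04 − 0.9)/(1.2 − 0.9) = 0.1400/0.3000 = 0.4667
Terminal stock prices: S_uuu = 95.04, S_uud = 71.28, S_udd = 53.46, S_ddd = 40.1
Terminal payoffs (K − S): max(-35.04, 0) = 0, max(-11.28, 0) = 0, max(6.54, 0) = 6.54, max(19.9, 0) = 19.9
Node uu (S = 79.2): V_uu = 1/1.04·[0.4667·0.0000 + 0.5333·0.0000] = 0.0000
Node ud (S = 59.4): V_ud = 1/1.04·[0.4667·0.0000 + 0.5333·6.5400] = 3.3538
Node dd (S = 44.55): V_dd = 1/1.04·[0.4667·6.5400 + 0.5333·19.9050] = 13.1423
Node u (S = 66): V_u = 1/1.04·[0.4667·0.0000 + 0.5333·3.3538] = 1.7199
Node d (S = 49.5): V_d = 1/1.04·[0.4667·3.3538 + 0.5333·13.1423] = 8.2446
Node 0 (S = 55): V_0 = 1/1.04·[0.4667·1.7199 + 0.5333·8.2446] = 4.9997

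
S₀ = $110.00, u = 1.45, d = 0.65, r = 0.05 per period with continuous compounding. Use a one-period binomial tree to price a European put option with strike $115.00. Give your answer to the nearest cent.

Risk-neutral probability p = (e^0.05 − 0.65)/(1.45 − 0.65) = 0.4013/0.8000 = 0.5016
Terminal stock prices: S_u = 159.5, S_d = 71.5
Terminal payoffs (K − S): max(-44.5, 0) = 0, max(43.5, 0) = 43.5
Node 0 (S = 110): V_0 = e^(−0.05)·[0.5016·0.0000 + 0.4984·43.5000] = 20.6235

$20.62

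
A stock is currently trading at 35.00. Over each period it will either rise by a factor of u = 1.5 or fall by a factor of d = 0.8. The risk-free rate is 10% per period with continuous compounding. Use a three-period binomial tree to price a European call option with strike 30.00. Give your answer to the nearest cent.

14.38

Risk-neutral probability p = (e^0.1 − 0.8)/(1.5 − 0.8) = 0.3052/0.7000 = 0.4360
Terminal stock prices: S_uuu = 118.1, S_uud = 63, S_udd = 33.6, S_ddd = 17.92
Terminal payoffs (S − K): max(88.12, 0) = 88.12, max(33, 0) = 33, max(3.6, 0) = 3.6, max(-12.08, 0) = 0
Node uu (S = 78.75): V_uu = e^(−0.1)·[0.4360·88.1250 + 0.5640·33.0000] = 51.6049
Node ud (S = 42): V_ud = e^(−0.1)·[0.4360·33.0000 + 0.5640·3.6000] = 14.8549
Node dd (S = 22.4): V_dd = e^(−0.1)·[0.4360·3.6000 + 0.5640·0.0000] = 1.4201
Node u (S = 52.5): V_u = e^(−0.1)·[0.4360·51.6049 + 0.5640·14.8549] = 27.9381
Node d (S = 28): V_d = e^(−0.1)·[0.4360·14.8549 + 0.5640·1.4201] = 6.5846
Node 0 (S = 35): V_0 = e^(−0.1)·[0.4360·27.9381 + 0.5640·6.5846] = 14.3813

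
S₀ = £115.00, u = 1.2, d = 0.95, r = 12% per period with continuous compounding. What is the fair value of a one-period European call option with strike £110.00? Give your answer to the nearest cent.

£17.63

Risk-neutral probability p = (e^0.12 − 0.95)/(1.2 − 0.95) = 0.1775/0.2500 = 0.7100
Terminal stock prices: S_u = 138, S_d = 109.2
Terminal payoffs (S − K): max(28, 0) = 28, max(-0.75, 0) = 0
Node 0 (S = 115): V_0 = e^(−0.12)·[0.7100·28.0000 + 0.2900·0.0000] = 17.6317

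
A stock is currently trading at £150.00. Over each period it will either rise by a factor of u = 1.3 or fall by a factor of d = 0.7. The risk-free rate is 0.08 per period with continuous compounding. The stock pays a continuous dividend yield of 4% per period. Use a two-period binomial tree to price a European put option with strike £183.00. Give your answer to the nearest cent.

Per-period risk-free factor R = e^0.08 = 1.0833; dividend-adjusted growth = e^(0.08−0.04) = 1.0408.
Risk-neutral probability p = (1.0408 − 0.7)/(1.3 − 0.7) = 0.3408/0.6000 = 0.5680
Terminal stock prices: S_uu = 253.5, S_ud = 136.5, S_dd = 73.5
Terminal payoffs (K − S): max(-70.5, 0) = 0, max(46.5, 0) = 46.5, max(109.5, 0) = 109.5
Node u (S = 195): V_u = e^(−0.08)·[0.5680·0.0000 + 0.4320·46.5000] = 18.5428
Node d (S = 105): V_d = e^(−0.08)·[0.5680·46.5000 + 0.4320·109.5000] = 68.0474
Node 0 (S = 150): V_0 = e^(−0.08)·[0.5680·18.5428 + 0.4320·68.0474] = 36.8581

£36.86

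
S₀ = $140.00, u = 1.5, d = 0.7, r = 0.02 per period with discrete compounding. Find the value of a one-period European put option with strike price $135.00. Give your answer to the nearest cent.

Risk-neutral probability p = (1 + 0.02 − 0.7)/(1.5 − 0.7) = 0.3200/0.8000 = 0.4000
Terminal stock prices: S_u = 210, S_d = 98
Terminal payoffs (K − S): max(-75, 0) = 0, max(37, 0) = 37
Node 0 (S = 140): V_0 = 1/1.02·[0.4000·0.0000 + 0.6000·37.0000] = 21.7647

$21.76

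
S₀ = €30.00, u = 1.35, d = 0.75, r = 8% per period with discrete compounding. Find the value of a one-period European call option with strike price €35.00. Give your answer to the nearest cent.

Risk-neutral probability p = (1 + 0.08 − 0.75)/(1.35 − 0.75) = 0.3300/0.6000 = 0.5500
Terminal stock prices: S_u = 40.5, S_d = 22.5
Terminal payoffs (S − K): max(5.5, 0) = 5.5, max(-12.5, 0) = 0
Node 0 (S = 30): V_0 = 1/1.08·[0.5500·5.5000 + 0.4500·0.0000] = 2.8009

€2.80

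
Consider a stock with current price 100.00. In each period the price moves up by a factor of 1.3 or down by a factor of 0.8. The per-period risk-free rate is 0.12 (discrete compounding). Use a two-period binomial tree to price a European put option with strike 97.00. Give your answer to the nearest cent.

Risk-neutral probability p = (1 + 0.12 − 0.8)/(1.3 − 0.8) = 0.3200/0.5000 = 0.6400
Terminal stock prices: S_uu = 169, S_ud = 104, S_dd = 64
Terminal payoffs (K − S): max(-72, 0) = 0, max(-7, 0) = 0, max(33, 0) = 33
Node u (S = 130): V_u = 1/1.12·[0.6400·0.0000 + 0.3600·0.0000] = 0.0000
Node d (S = 80): V_d = 1/1.12·[0.6400·0.0000 + 0.3600·33.0000] = 10.6071
Node 0 (S = 100): V_0 = 1/1.12·[0.6400·0.0000 + 0.3600·10.6071] = 3.4094

3.41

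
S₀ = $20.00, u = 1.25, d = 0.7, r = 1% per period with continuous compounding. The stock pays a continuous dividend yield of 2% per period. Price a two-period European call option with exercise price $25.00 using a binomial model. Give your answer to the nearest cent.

Per-period risk-free factor R = e^0.01 = 1.0101; dividend-adjusted growth = e^(0.01−0.02) = 0.9900.
Risk-neutral probability p = (0.9900 − 0.7)/(1.25 − 0.7) = 0.2900/0.5500 = 0.5274
Terminal stock prices: S_uu = 31.25, S_ud = 17.5, S_dd = 9.8
Terminal payoffs (S − K): max(6.25, 0) = 6.25, max(-7.5, 0) = 0, max(-15.2, 0) = 0
Node u (S = 25): V_u = e^(−0.01)·[0.5274·6.2500 + 0.4726·0.0000] = 3.2632
Node d (S = 14): V_d = e^(−0.01)·[0.5274·0.0000 + 0.4726·0.0000] = 0.0000
Node 0 (S = 20): V_0 = e^(−0.01)·[0.5274·3.2632 + 0.4726·0.0000] = 1.7038

$1.70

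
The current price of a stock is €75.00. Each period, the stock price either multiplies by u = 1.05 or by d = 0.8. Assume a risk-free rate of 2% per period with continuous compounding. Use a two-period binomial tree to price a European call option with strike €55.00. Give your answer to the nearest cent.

€22.25

Risk-neutral probability p = (e^0.02 − 0.8)/(1.05 − 0.8) = 0.2202/0.2500 = 0.8808
Terminal stock prices: S_uu = 82.69, S_ud = 63, S_dd = 48
Terminal payoffs (S − K): max(27.69, 0) = 27.69, max(8, 0) = 8, max(-7, 0) = 0
Node u (S = 78.75): V_u = e^(−0.02)·[0.8808·27.6875 + 0.1192·8.0000] = 24.8391
Node d (S = 60): V_d = e^(−0.02)·[0.8808·8.0000 + 0.1192·0.0000] = 6.9069
Node 0 (S = 75): V_0 = e^(−0.02)·[0.8808·24.8391 + 0.1192·6.9069] = 22.2521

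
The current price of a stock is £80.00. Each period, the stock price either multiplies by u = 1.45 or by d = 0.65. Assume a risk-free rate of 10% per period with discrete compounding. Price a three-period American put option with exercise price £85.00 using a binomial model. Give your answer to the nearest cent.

£16.04

Risk-neutral probability p = (1 + 0.1 − 0.65)/(1.45 − 0.65) = 0.4500/0.8000 = 0.5625
Terminal stock prices: S_uuu = 243.9, S_uud = 109.3, S_udd = 49.01, S_ddd = 21.97
Terminal payoffs (K − S): max(-158.9, 0) = 0, max(-24.33, 0) = 0, max(35.99, 0) = 35.99, max(63.03, 0) = 63.03
Node uu (S = 168.2): continuation = 1/1.1·[0.5625·0.0000 + 0.4375·0.0000] = 0.0000; exercise value = 0.0000 ≤ continuation, so V_uu = 0.0000
Node ud (S = 75.4): continuation = 1/1.1·[0.5625·0.0000 + 0.4375·35.9900] = 14.3142; exercise value = 9.6000 ≤ continuation, so V_ud = 14.3142
Node dd (S = 33.8): continuation = 1/1.1·[0.5625·35.9900 + 0.4375·63.0300] = 43.4727; exercise value = 51.2000 > continuation, so V_dd = 51.2000 (exercise)
Node u (S = 116): continuation = 1/1.1·[0.5625·0.0000 + 0.4375·14.3142] = 5.6931; exercise value = 0.0000 ≤ continuation, so V_u = 5.6931
Node d (S = 52): continuation = 1/1.1·[0.5625·14.3142 + 0.4375·51.2000] = 27.6834; exercise value = 33.0000 > continuation, so V_d = 33.0000 (exercise)
Node 0 (S = 80): continuation = 1/1.1·[0.5625·5.6931 + 0.4375·33.0000] = 16.0363; exercise value = 5.0000 ≤ continuation, so V_0 = 16.0363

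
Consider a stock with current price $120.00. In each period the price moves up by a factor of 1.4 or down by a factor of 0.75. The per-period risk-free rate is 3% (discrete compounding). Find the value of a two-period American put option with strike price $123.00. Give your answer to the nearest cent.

$18.24

Risk-neutral probability p = (1 + 0.03 − 0.75)/(1.4 − 0.75) = 0.2800/0.6500 = 0.4308
Terminal stock prices: S_uu = 235.2, S_ud = 126, S_dd = 67.5
Terminal payoffs (K − S): max(-112.2, 0) = 0, max(-3, 0) = 0, max(55.5, 0) = 55.5
Node u (S = 168): continuation = 1/1.03·[0.4308·0.0000 + 0.5692·0.0000] = 0.0000; exercise value = 0.0000 ≤ continuation, so V_u = 0.0000
Node d (S = 90): continuation = 1/1.03·[0.4308·0.0000 + 0.5692·55.5000] = 30.6721; exercise value = 33.0000 > continuation, so V_d = 33.0000 (exercise)
Node 0 (S = 120): continuation = 1/1.03·[0.4308·0.0000 + 0.5692·33.0000] = 18.2375; exercise value = 3.0000 ≤ continuation, so V_0 = 18.2375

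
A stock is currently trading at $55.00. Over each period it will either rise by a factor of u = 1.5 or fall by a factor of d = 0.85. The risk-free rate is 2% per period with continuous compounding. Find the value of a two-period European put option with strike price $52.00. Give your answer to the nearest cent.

Risk-neutral probability p = (e^0.02 − 0.85)/(1.5 − 0.85) = 0.1702/0.6500 = 0.2618
Terminal stock prices: S_uu = 123.8, S_ud = 70.12, S_dd = 39.74
Terminal payoffs (K − S): max(-71.75, 0) = 0, max(-18.12, 0) = 0, max(12.26, 0) = 12.26
Node u (S = 82.5): V_u = e^(−0.02)·[0.2618·0.0000 + 0.7382·0.0000] = 0.0000
Node d (S = 46.75): V_d = e^(−0.02)·[0.2618·0.0000 + 0.7382·12.2625] = 8.8724
Node 0 (S = 55): V_0 = e^(−0.02)·[0.2618·0.0000 + 0.7382·8.8724] = 6.4195

$6.42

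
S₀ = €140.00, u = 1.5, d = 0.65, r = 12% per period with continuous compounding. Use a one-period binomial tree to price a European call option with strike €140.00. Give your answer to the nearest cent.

€34.88

Risk-neutral probability p = (e^0.12 − 0.65)/(1.5 − 0.65) = 0.4775/0.8500 = 0.5618
Terminal stock prices: S_u = 210, S_d = 91
Terminal payoffs (S − K): max(70, 0) = 70, max(-49, 0) = 0
Node 0 (S = 140): V_0 = e^(−0.12)·[0.5618·70.0000 + 0.4382·0.0000] = 34.8766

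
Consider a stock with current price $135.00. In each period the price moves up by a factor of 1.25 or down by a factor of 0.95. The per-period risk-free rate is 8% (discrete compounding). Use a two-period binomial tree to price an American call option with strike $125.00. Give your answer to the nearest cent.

$28.70

Risk-neutral probability p = (1 + 0.08 − 0.95)/(1.25 − 0.95) = 0.1300/0.3000 = 0.4333
Terminal stock prices: S_uu = 210.9, S_ud = 160.3, S_dd = 121.8
Terminal payoffs (S − K): max(85.94, 0) = 85.94, max(35.31, 0) = 35.31, max(-3.163, 0) = 0
Node u (S = 168.8): continuation = 1/1.08·[0.4333·85.9375 + 0.5667·35.3125] = 53.0093; exercise value = 43.7500 ≤ continuation, so V_u = 53.0093
Node d (S = 128.2): continuation = 1/1.08·[0.4333·35.3125 + 0.5667·0.0000] = 14.1686; exercise value = 3.2500 ≤ continuation, so V_d = 14.1686
Node 0 (S = 135): continuation = 1/1.08·[0.4333·53.0093 + 0.5667·14.1686] = 28.7033; exercise value = 10.0000 ≤ continuation, so V_0 = 28.7033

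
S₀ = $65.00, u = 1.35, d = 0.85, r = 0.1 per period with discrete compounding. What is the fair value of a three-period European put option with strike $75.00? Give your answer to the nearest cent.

$6.56

Risk-neutral probability p = (1 + 0.1 − 0.85)/(1.35 − 0.85) = 0.2500/0.5000 = 0.5000
Terminal stock prices: S_uuu = 159.9, S_uud = 100.7, S_udd = 63.4, S_ddd = 39.92
Terminal payoffs (K − S): max(-84.92, 0) = 0, max(-25.69, 0) = 0, max(11.6, 0) = 11.6, max(35.08, 0) = 35.08
Node uu (S = 118.5): V_uu = 1/1.1·[0.5000·0.0000 + 0.5000·0.0000] = 0.0000
Node ud (S = 74.59): V_ud = 1/1.1·[0.5000·0.0000 + 0.5000·11.6006] = 5.2730
Node dd (S = 46.96): V_dd = 1/1.1·[0.5000·11.6006 + 0.5000·35.0819] = 21.2193
Node u (S = 87.75): V_u = 1/1.1·[0.5000·0.0000 + 0.5000·5.2730] = 2.3968
Node d (S = 55.25): V_d = 1/1.1·[0.5000·5.2730 + 0.5000·21.2193] = 12.0420
Node 0 (S = 65): V_0 = 1/1.1·[0.5000·2.3968 + 0.5000·12.0420] = 6.5631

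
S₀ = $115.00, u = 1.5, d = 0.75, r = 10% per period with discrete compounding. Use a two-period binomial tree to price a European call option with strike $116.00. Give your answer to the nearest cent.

$31.19

Risk-neutral probability p = (1 + 0.1 − 0.75)/(1.5 − 0.75) = 0.3500/0.7500 = 0.4667
Terminal stock prices: S_uu = 258.8, S_ud = 129.4, S_dd = 64.69
Terminal payoffs (S − K): max(142.8, 0) = 142.8, max(13.38, 0) = 13.38, max(-51.31, 0) = 0
Node u (S = 172.5): V_u = 1/1.1·[0.4667·142.7500 + 0.5333·13.3750] = 67.0455
Node d (S = 86.25): V_d = 1/1.1·[0.4667·13.3750 + 0.5333·0.0000] = 5.6742
Node 0 (S = 115): V_0 = 1/1.1·[0.4667·67.0455 + 0.5333·5.6742] = 31.1947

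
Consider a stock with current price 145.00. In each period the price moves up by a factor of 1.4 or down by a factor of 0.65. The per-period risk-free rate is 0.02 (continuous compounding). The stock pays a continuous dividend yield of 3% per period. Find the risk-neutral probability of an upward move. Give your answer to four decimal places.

Per-period risk-free factor R = e^0.02 = 1.0202; dividend-adjusted growth = e^(0.02−0.03) = 0.9900.
Risk-neutral probability p = (0.9900 − 0.65)/(1.4 − 0.65) = 0.3400/0.7500 = 0.4534

p = 0.4534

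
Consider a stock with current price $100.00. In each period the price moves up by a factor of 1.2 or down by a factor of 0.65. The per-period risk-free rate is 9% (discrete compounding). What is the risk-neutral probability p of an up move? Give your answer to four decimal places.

p = 0.8000

Risk-neutral probability p = (1 + 0.09 − 0.65)/(1.2 − 0.65) = 0.4400/0.5500 = 0.8000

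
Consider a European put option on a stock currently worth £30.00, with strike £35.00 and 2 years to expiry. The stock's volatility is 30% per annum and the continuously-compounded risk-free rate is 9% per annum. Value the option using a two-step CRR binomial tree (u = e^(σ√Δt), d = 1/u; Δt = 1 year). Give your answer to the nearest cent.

£4.76

CRR parameters: u = e^(σ√Δt) = e^(0.3·√1) = 1.3499, d = 1/u = 0.7408
Per-period rate: rΔt = 0.09·1 = 0.09, so R = e^0.09 = 1.0942
Risk-neutral probability p = (e^0.09 − 0.7408)/(1.3499 − 0.7408) = 0.3534/0.6090 = 0.5802
Terminal stock prices: S_uu = 54.66, S_ud = 30, S_dd = 16.46
Terminal payoffs (K − S): max(-19.66, 0) = 0, max(5, 0) = 5, max(18.54, 0) = 18.54
Node u (S = 40.5): V_u = e^(−0.09)·[0.5802·0.0000 + 0.4198·5.0000] = 1.9184
Node d (S = 22.22): V_d = e^(−0.09)·[0.5802·5.0000 + 0.4198·18.5357] = 9.7630
Node 0 (S = 30): V_0 = e^(−0.09)·[0.5802·1.9184 + 0.4198·9.7630] = 4.7631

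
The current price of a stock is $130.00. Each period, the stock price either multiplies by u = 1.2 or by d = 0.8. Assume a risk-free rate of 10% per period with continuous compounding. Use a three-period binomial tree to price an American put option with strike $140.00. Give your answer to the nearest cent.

Risk-neutral probability p = (e^0.1 − 0.8)/(1.2 − 0.8) = 0.3052/0.4000 = 0.7629
Terminal stock prices: S_uuu = 224.6, S_uud = 149.8, S_udd = 99.84, S_ddd = 66.56
Terminal payoffs (K − S): max(-84.64, 0) = 0, max(-9.76, 0) = 0, max(40.16, 0) = 40.16, max(73.44, 0) = 73.44
Node uu (S = 187.2): continuation = e^(−0.1)·[0.7629·0.0000 + 0.2371·0.0000] = 0.0000; exercise value = 0.0000 ≤ continuation, so V_uu = 0.0000
Node ud (S = 124.8): continuation = e^(−0.1)·[0.7629·0.0000 + 0.2371·40.1600] = 8.6148; exercise value = 15.2000 > continuation, so V_ud = 15.2000 (exercise)
Node dd (S = 83.2): continuation = e^(−0.1)·[0.7629·40.1600 + 0.2371·73.4400] = 43.4772; exercise value = 56.8000 > continuation, so V_dd = 56.8000 (exercise)
Node u (S = 156): continuation = e^(−0.1)·[0.7629·0.0000 + 0.2371·15.2000] = 3.2606; exercise value = 0.0000 ≤ continuation, so V_u = 3.2606
Node d (S = 104): continuation = e^(−0.1)·[0.7629·15.2000 + 0.2371·56.8000] = 22.6772; exercise value = 36.0000 > continuation, so V_d = 36.0000 (exercise)
Node 0 (S = 130): continuation = e^(−0.1)·[0.7629·3.2606 + 0.2371·36.0000] = 9.9733; exercise value = 10.0000 > continuation, so V_0 = 10.0000 (exercise)

$10.00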